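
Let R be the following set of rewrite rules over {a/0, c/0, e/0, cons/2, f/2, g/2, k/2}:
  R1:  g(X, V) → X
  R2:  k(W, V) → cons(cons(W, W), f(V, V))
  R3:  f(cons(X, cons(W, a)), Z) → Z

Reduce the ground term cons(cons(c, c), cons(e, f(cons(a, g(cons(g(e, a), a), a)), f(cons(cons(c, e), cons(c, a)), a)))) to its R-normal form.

cons(cons(c, c), cons(e, a))

1. cons(cons(c, c), cons(e, f(cons(a, g(cons(g(e, a), a), a)), f(cons(cons(c, e), cons(c, a)), a))))  →  cons(cons(c, c), cons(e, f(cons(a, cons(g(e, a), a)), f(cons(cons(c, e), cons(c, a)), a))))   [R1 at 2.2.1.2]
2. cons(cons(c, c), cons(e, f(cons(a, cons(g(e, a), a)), f(cons(cons(c, e), cons(c, a)), a))))  →  cons(cons(c, c), cons(e, f(cons(cons(c, e), cons(c, a)), a)))   [R3 at 2.2]
3. cons(cons(c, c), cons(e, f(cons(cons(c, e), cons(c, a)), a)))  →  cons(cons(c, c), cons(e, a))   [R3 at 2.2]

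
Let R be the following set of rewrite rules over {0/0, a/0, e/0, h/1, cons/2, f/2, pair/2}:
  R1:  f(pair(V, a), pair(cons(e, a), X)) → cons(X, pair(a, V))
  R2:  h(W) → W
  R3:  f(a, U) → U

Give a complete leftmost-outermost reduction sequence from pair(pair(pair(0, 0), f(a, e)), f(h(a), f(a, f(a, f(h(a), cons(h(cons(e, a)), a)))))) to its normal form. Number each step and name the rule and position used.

1. pair(pair(pair(0, 0), f(a, e)), f(h(a), f(a, f(a, f(h(a), cons(h(cons(e, a)), a))))))  →  pair(pair(pair(0, 0), e), f(h(a), f(a, f(a, f(h(a), cons(h(cons(e, a)), a))))))   [R3 at 1.2]
2. pair(pair(pair(0, 0), e), f(h(a), f(a, f(a, f(h(a), cons(h(cons(e, a)), a))))))  →  pair(pair(pair(0, 0), e), f(a, f(a, f(a, f(h(a), cons(h(cons(e, a)), a))))))   [R2 at 2.1]
3. pair(pair(pair(0, 0), e), f(a, f(a, f(a, f(h(a), cons(h(cons(e, a)), a))))))  →  pair(pair(pair(0, 0), e), f(a, f(a, f(h(a), cons(h(cons(e, a)), a)))))   [R3 at 2]
4. pair(pair(pair(0, 0), e), f(a, f(a, f(h(a), cons(h(cons(e, a)), a)))))  →  pair(pair(pair(0, 0), e), f(a, f(h(a), cons(h(cons(e, a)), a))))   [R3 at 2]
5. pair(pair(pair(0, 0), e), f(a, f(h(a), cons(h(cons(e, a)), a))))  →  pair(pair(pair(0, 0), e), f(h(a), cons(h(cons(e, a)), a)))   [R3 at 2]
6. pair(pair(pair(0, 0), e), f(h(a), cons(h(cons(e, a)), a)))  →  pair(pair(pair(0, 0), e), f(a, cons(h(cons(e, a)), a)))   [R2 at 2.1]
7. pair(pair(pair(0, 0), e), f(a, cons(h(cons(e, a)), a)))  →  pair(pair(pair(0, 0), e), cons(h(cons(e, a)), a))   [R3 at 2]
8. pair(pair(pair(0, 0), e), cons(h(cons(e, a)), a))  →  pair(pair(pair(0, 0), e), cons(cons(e, a), a))   [R2 at 2.1]

pair(pair(pair(0, 0), e), cons(cons(e, a), a))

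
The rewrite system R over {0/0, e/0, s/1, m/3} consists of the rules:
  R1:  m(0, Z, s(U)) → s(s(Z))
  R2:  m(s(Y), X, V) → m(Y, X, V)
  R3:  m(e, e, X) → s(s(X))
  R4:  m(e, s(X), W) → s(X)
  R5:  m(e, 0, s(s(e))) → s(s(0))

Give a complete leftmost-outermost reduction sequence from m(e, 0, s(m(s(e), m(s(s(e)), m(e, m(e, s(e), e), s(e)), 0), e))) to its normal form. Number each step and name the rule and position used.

1. m(e, 0, s(m(s(e), m(s(s(e)), m(e, m(e, s(e), e), s(e)), 0), e)))  →  m(e, 0, s(m(e, m(s(s(e)), m(e, m(e, s(e), e), s(e)), 0), e)))   [R2 at 3.1]
2. m(e, 0, s(m(e, m(s(s(e)), m(e, m(e, s(e), e), s(e)), 0), e)))  →  m(e, 0, s(m(e, m(s(e), m(e, m(e, s(e), e), s(e)), 0), e)))   [R2 at 3.1.2]
3. m(e, 0, s(m(e, m(s(e), m(e, m(e, s(e), e), s(e)), 0), e)))  →  m(e, 0, s(m(e, m(e, m(e, m(e, s(e), e), s(e)), 0), e)))   [R2 at 3.1.2]
4. m(e, 0, s(m(e, m(e, m(e, m(e, s(e), e), s(e)), 0), e)))  →  m(e, 0, s(m(e, m(e, m(e, s(e), s(e)), 0), e)))   [R4 at 3.1.2.2.2]
5. m(e, 0, s(m(e, m(e, m(e, s(e), s(e)), 0), e)))  →  m(e, 0, s(m(e, m(e, s(e), 0), e)))   [R4 at 3.1.2.2]
6. m(e, 0, s(m(e, m(e, s(e), 0), e)))  →  m(e, 0, s(m(e, s(e), e)))   [R4 at 3.1.2]
7. m(e, 0, s(m(e, s(e), e)))  →  m(e, 0, s(s(e)))   [R4 at 3.1]
8. m(e, 0, s(s(e)))  →  s(s(0))   [R5 at ε]

s(s(0))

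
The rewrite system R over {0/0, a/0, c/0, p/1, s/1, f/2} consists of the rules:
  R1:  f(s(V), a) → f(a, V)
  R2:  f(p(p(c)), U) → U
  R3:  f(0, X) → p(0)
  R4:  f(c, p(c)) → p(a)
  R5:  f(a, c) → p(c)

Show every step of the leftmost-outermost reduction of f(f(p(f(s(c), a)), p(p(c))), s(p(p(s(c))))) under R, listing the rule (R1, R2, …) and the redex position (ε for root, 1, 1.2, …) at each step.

1. f(f(p(f(s(c), a)), p(p(c))), s(p(p(s(c)))))  →  f(f(p(f(a, c)), p(p(c))), s(p(p(s(c)))))   [R1 at 1.1.1]
2. f(f(p(f(a, c)), p(p(c))), s(p(p(s(c)))))  →  f(f(p(p(c)), p(p(c))), s(p(p(s(c)))))   [R5 at 1.1.1]
3. f(f(p(p(c)), p(p(c))), s(p(p(s(c)))))  →  f(p(p(c)), s(p(p(s(c)))))   [R2 at 1]
4. f(p(p(c)), s(p(p(s(c)))))  →  s(p(p(s(c))))   [R2 at ε]

s(p(p(s(c))))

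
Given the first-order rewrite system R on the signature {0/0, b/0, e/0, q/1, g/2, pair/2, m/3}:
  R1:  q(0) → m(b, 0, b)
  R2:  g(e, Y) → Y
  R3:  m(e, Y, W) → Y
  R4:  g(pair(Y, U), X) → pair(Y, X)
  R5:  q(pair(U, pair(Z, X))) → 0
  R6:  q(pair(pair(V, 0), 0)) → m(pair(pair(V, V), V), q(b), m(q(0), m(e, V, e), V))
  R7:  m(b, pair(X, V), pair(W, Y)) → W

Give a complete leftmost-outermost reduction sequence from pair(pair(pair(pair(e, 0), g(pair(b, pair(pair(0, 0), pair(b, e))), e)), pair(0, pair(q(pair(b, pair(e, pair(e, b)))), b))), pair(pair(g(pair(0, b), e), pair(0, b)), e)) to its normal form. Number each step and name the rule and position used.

pair(pair(pair(pair(e, 0), pair(b, e)), pair(0, pair(0, b))), pair(pair(pair(0, e), pair(0, b)), e))

1. pair(pair(pair(pair(e, 0), g(pair(b, pair(pair(0, 0), pair(b, e))), e)), pair(0, pair(q(pair(b, pair(e, pair(e, b)))), b))), pair(pair(g(pair(0, b), e), pair(0, b)), e))  →  pair(pair(pair(pair(e, 0), pair(b, e)), pair(0, pair(q(pair(b, pair(e, pair(e, b)))), b))), pair(pair(g(pair(0, b), e), pair(0, b)), e))   [R4 at 1.1.2]
2. pair(pair(pair(pair(e, 0), pair(b, e)), pair(0, pair(q(pair(b, pair(e, pair(e, b)))), b))), pair(pair(g(pair(0, b), e), pair(0, b)), e))  →  pair(pair(pair(pair(e, 0), pair(b, e)), pair(0, pair(0, b))), pair(pair(g(pair(0, b), e), pair(0, b)), e))   [R5 at 1.2.2.1]
3. pair(pair(pair(pair(e, 0), pair(b, e)), pair(0, pair(0, b))), pair(pair(g(pair(0, b), e), pair(0, b)), e))  →  pair(pair(pair(pair(e, 0), pair(b, e)), pair(0, pair(0, b))), pair(pair(pair(0, e), pair(0, b)), e))   [R4 at 2.1.1]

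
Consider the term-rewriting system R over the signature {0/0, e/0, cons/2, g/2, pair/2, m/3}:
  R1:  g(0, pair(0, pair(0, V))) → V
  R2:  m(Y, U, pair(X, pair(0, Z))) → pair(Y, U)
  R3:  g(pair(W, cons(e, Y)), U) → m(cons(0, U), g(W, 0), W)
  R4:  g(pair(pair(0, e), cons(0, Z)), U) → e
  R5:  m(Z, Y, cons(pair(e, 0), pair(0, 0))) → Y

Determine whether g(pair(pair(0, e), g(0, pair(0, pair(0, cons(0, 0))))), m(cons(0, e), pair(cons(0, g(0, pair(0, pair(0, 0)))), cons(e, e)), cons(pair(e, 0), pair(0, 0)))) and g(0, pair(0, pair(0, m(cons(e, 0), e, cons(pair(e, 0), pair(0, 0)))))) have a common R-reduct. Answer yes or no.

yes — NF(t₁) = e, NF(t₂) = e

Reduce t₁ = g(pair(pair(0, e), g(0, pair(0, pair(0, cons(0, 0))))), m(cons(0, e), pair(cons(0, g(0, pair(0, pair(0, 0)))), cons(e, e)), cons(pair(e, 0), pair(0, 0)))):
1. g(pair(pair(0, e), g(0, pair(0, pair(0, cons(0, 0))))), m(cons(0, e), pair(cons(0, g(0, pair(0, pair(0, 0)))), cons(e, e)), cons(pair(e, 0), pair(0, 0))))  →  g(pair(pair(0, e), cons(0, 0)), m(cons(0, e), pair(cons(0, g(0, pair(0, pair(0, 0)))), cons(e, e)), cons(pair(e, 0), pair(0, 0))))   [R1 at 1.2]
2. g(pair(pair(0, e), cons(0, 0)), m(cons(0, e), pair(cons(0, g(0, pair(0, pair(0, 0)))), cons(e, e)), cons(pair(e, 0), pair(0, 0))))  →  e   [R4 at ε]

Reduce t₂ = g(0, pair(0, pair(0, m(cons(e, 0), e, cons(pair(e, 0), pair(0, 0)))))):
1. g(0, pair(0, pair(0, m(cons(e, 0), e, cons(pair(e, 0), pair(0, 0))))))  →  m(cons(e, 0), e, cons(pair(e, 0), pair(0, 0)))   [R1 at ε]
2. m(cons(e, 0), e, cons(pair(e, 0), pair(0, 0)))  →  e   [R5 at ε]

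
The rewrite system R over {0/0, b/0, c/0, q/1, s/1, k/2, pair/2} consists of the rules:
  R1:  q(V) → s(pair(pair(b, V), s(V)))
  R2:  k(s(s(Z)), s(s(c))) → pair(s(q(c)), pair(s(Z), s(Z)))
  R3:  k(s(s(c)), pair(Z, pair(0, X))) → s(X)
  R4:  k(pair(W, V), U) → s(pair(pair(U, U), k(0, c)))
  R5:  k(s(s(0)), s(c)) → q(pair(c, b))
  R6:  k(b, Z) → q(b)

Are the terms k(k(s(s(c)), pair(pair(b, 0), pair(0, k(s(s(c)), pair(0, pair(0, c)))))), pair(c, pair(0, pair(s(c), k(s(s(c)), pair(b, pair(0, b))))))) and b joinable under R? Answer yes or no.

no — NF(t₁) = s(pair(s(c), s(b))), NF(t₂) = b

Reduce t₁ = k(k(s(s(c)), pair(pair(b, 0), pair(0, k(s(s(c)), pair(0, pair(0, c)))))), pair(c, pair(0, pair(s(c), k(s(s(c)), pair(b, pair(0, b))))))):
1. k(k(s(s(c)), pair(pair(b, 0), pair(0, k(s(s(c)), pair(0, pair(0, c)))))), pair(c, pair(0, pair(s(c), k(s(s(c)), pair(b, pair(0, b)))))))  →  k(s(k(s(s(c)), pair(0, pair(0, c)))), pair(c, pair(0, pair(s(c), k(s(s(c)), pair(b, pair(0, b)))))))   [R3 at 1]
2. k(s(k(s(s(c)), pair(0, pair(0, c)))), pair(c, pair(0, pair(s(c), k(s(s(c)), pair(b, pair(0, b)))))))  →  k(s(s(c)), pair(c, pair(0, pair(s(c), k(s(s(c)), pair(b, pair(0, b)))))))   [R3 at 1.1]
3. k(s(s(c)), pair(c, pair(0, pair(s(c), k(s(s(c)), pair(b, pair(0, b)))))))  →  s(pair(s(c), k(s(s(c)), pair(b, pair(0, b)))))   [R3 at ε]
4. s(pair(s(c), k(s(s(c)), pair(b, pair(0, b)))))  →  s(pair(s(c), s(b)))   [R3 at 1.2]

Reduce t₂ = b:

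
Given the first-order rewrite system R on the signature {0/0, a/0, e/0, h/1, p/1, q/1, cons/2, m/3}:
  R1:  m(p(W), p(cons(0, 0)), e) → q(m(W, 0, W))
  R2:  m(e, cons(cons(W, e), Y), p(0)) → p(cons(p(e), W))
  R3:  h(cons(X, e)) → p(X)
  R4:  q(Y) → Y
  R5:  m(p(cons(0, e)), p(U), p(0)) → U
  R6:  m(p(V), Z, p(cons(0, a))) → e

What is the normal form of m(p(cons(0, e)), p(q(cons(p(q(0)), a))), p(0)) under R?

1. m(p(cons(0, e)), p(q(cons(p(q(0)), a))), p(0))  →  q(cons(p(q(0)), a))   [R5 at ε]
2. q(cons(p(q(0)), a))  →  cons(p(q(0)), a)   [R4 at ε]
3. cons(p(q(0)), a)  →  cons(p(0), a)   [R4 at 1.1]

cons(p(0), a)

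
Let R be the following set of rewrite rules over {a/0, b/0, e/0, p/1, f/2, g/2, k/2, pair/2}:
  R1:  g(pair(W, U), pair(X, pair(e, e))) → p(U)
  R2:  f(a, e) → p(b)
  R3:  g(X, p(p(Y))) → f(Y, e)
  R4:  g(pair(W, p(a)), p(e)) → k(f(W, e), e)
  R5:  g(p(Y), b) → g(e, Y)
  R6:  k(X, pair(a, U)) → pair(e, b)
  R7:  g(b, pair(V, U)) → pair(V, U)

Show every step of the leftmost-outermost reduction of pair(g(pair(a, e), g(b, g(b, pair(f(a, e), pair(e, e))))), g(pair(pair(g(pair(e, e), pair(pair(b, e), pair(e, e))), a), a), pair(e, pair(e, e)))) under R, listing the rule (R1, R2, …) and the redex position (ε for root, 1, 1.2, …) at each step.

pair(p(e), p(a))

1. pair(g(pair(a, e), g(b, g(b, pair(f(a, e), pair(e, e))))), g(pair(pair(g(pair(e, e), pair(pair(b, e), pair(e, e))), a), a), pair(e, pair(e, e))))  →  pair(g(pair(a, e), g(b, pair(f(a, e), pair(e, e)))), g(pair(pair(g(pair(e, e), pair(pair(b, e), pair(e, e))), a), a), pair(e, pair(e, e))))   [R7 at 1.2.2]
2. pair(g(pair(a, e), g(b, pair(f(a, e), pair(e, e)))), g(pair(pair(g(pair(e, e), pair(pair(b, e), pair(e, e))), a), a), pair(e, pair(e, e))))  →  pair(g(pair(a, e), pair(f(a, e), pair(e, e))), g(pair(pair(g(pair(e, e), pair(pair(b, e), pair(e, e))), a), a), pair(e, pair(e, e))))   [R7 at 1.2]
3. pair(g(pair(a, e), pair(f(a, e), pair(e, e))), g(pair(pair(g(pair(e, e), pair(pair(b, e), pair(e, e))), a), a), pair(e, pair(e, e))))  →  pair(p(e), g(pair(pair(g(pair(e, e), pair(pair(b, e), pair(e, e))), a), a), pair(e, pair(e, e))))   [R1 at 1]
4. pair(p(e), g(pair(pair(g(pair(e, e), pair(pair(b, e), pair(e, e))), a), a), pair(e, pair(e, e))))  →  pair(p(e), p(a))   [R1 at 2]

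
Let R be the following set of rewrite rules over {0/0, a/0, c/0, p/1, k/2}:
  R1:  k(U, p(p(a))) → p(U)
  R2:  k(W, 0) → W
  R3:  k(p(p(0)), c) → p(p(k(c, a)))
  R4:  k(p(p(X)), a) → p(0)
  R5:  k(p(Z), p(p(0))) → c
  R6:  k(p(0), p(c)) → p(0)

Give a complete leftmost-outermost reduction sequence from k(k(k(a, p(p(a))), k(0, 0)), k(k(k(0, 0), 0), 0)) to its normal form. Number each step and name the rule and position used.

p(a)

1. k(k(k(a, p(p(a))), k(0, 0)), k(k(k(0, 0), 0), 0))  →  k(k(p(a), k(0, 0)), k(k(k(0, 0), 0), 0))   [R1 at 1.1]
2. k(k(p(a), k(0, 0)), k(k(k(0, 0), 0), 0))  →  k(k(p(a), 0), k(k(k(0, 0), 0), 0))   [R2 at 1.2]
3. k(k(p(a), 0), k(k(k(0, 0), 0), 0))  →  k(p(a), k(k(k(0, 0), 0), 0))   [R2 at 1]
4. k(p(a), k(k(k(0, 0), 0), 0))  →  k(p(a), k(k(0, 0), 0))   [R2 at 2]
5. k(p(a), k(k(0, 0), 0))  →  k(p(a), k(0, 0))   [R2 at 2]
6. k(p(a), k(0, 0))  →  k(p(a), 0)   [R2 at 2]
7. k(p(a), 0)  →  p(a)   [R2 at ε]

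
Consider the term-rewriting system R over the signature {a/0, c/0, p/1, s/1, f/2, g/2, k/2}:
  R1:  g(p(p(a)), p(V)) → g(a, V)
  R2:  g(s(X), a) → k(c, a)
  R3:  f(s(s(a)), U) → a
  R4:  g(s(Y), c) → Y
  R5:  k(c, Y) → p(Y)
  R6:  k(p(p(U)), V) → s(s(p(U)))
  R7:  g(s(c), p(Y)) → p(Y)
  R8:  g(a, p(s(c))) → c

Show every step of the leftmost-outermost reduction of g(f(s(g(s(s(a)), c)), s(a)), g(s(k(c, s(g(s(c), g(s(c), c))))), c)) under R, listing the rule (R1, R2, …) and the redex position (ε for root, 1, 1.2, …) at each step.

1. g(f(s(g(s(s(a)), c)), s(a)), g(s(k(c, s(g(s(c), g(s(c), c))))), c))  →  g(f(s(s(a)), s(a)), g(s(k(c, s(g(s(c), g(s(c), c))))), c))   [R4 at 1.1.1]
2. g(f(s(s(a)), s(a)), g(s(k(c, s(g(s(c), g(s(c), c))))), c))  →  g(a, g(s(k(c, s(g(s(c), g(s(c), c))))), c))   [R3 at 1]
3. g(a, g(s(k(c, s(g(s(c), g(s(c), c))))), c))  →  g(a, k(c, s(g(s(c), g(s(c), c)))))   [R4 at 2]
4. g(a, k(c, s(g(s(c), g(s(c), c)))))  →  g(a, p(s(g(s(c), g(s(c), c)))))   [R5 at 2]
5. g(a, p(s(g(s(c), g(s(c), c)))))  →  g(a, p(s(g(s(c), c))))   [R4 at 2.1.1.2]
6. g(a, p(s(g(s(c), c))))  →  g(a, p(s(c)))   [R4 at 2.1.1]
7. g(a, p(s(c)))  →  c   [R8 at ε]

c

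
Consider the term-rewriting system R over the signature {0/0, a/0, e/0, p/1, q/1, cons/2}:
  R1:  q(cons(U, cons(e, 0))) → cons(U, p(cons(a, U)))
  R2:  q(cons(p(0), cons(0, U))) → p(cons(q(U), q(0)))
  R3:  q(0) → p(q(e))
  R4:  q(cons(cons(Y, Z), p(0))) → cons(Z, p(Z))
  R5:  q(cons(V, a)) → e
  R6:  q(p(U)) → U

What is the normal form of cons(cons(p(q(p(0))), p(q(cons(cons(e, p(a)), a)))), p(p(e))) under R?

1. cons(cons(p(q(p(0))), p(q(cons(cons(e, p(a)), a)))), p(p(e)))  →  cons(cons(p(0), p(q(cons(cons(e, p(a)), a)))), p(p(e)))   [R6 at 1.1.1]
2. cons(cons(p(0), p(q(cons(cons(e, p(a)), a)))), p(p(e)))  →  cons(cons(p(0), p(e)), p(p(e)))   [R5 at 1.2.1]

cons(cons(p(0), p(e)), p(p(e)))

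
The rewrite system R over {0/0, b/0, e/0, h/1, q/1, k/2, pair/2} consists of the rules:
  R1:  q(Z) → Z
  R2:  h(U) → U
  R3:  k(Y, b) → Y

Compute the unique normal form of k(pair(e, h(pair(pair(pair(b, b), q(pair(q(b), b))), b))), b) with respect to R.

1. k(pair(e, h(pair(pair(pair(b, b), q(pair(q(b), b))), b))), b)  →  pair(e, h(pair(pair(pair(b, b), q(pair(q(b), b))), b)))   [R3 at ε]
2. pair(e, h(pair(pair(pair(b, b), q(pair(q(b), b))), b)))  →  pair(e, pair(pair(pair(b, b), q(pair(q(b), b))), b))   [R2 at 2]
3. pair(e, pair(pair(pair(b, b), q(pair(q(b), b))), b))  →  pair(e, pair(pair(pair(b, b), pair(q(b), b)), b))   [R1 at 2.1.2]
4. pair(e, pair(pair(pair(b, b), pair(q(b), b)), b))  →  pair(e, pair(pair(pair(b, b), pair(b, b)), b))   [R1 at 2.1.2.1]

pair(e, pair(pair(pair(b, b), pair(b, b)), b))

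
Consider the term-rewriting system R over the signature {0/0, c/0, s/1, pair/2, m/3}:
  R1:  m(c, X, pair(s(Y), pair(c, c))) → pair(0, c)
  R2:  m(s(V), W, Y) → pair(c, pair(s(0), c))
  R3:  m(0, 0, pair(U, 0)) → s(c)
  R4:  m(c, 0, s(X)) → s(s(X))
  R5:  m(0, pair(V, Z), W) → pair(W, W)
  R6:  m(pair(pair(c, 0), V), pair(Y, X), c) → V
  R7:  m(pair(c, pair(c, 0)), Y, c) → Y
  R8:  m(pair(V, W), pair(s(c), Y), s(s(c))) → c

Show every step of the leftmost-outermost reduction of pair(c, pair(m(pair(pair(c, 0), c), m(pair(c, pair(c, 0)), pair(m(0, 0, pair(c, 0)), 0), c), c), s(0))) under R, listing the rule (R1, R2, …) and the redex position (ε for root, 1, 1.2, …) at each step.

1. pair(c, pair(m(pair(pair(c, 0), c), m(pair(c, pair(c, 0)), pair(m(0, 0, pair(c, 0)), 0), c), c), s(0)))  →  pair(c, pair(m(pair(pair(c, 0), c), pair(m(0, 0, pair(c, 0)), 0), c), s(0)))   [R7 at 2.1.2]
2. pair(c, pair(m(pair(pair(c, 0), c), pair(m(0, 0, pair(c, 0)), 0), c), s(0)))  →  pair(c, pair(c, s(0)))   [R6 at 2.1]

pair(c, pair(c, s(0)))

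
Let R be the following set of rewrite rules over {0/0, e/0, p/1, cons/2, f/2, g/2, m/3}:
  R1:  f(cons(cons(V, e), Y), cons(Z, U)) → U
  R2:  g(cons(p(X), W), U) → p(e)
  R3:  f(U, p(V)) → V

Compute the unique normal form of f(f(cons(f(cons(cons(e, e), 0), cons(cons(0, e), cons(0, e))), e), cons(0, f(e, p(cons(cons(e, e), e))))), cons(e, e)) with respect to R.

1. f(f(cons(f(cons(cons(e, e), 0), cons(cons(0, e), cons(0, e))), e), cons(0, f(e, p(cons(cons(e, e), e))))), cons(e, e))  →  f(f(cons(cons(0, e), e), cons(0, f(e, p(cons(cons(e, e), e))))), cons(e, e))   [R1 at 1.1.1]
2. f(f(cons(cons(0, e), e), cons(0, f(e, p(cons(cons(e, e), e))))), cons(e, e))  →  f(f(e, p(cons(cons(e, e), e))), cons(e, e))   [R1 at 1]
3. f(f(e, p(cons(cons(e, e), e))), cons(e, e))  →  f(cons(cons(e, e), e), cons(e, e))   [R3 at 1]
4. f(cons(cons(e, e), e), cons(e, e))  →  e   [R1 at ε]

e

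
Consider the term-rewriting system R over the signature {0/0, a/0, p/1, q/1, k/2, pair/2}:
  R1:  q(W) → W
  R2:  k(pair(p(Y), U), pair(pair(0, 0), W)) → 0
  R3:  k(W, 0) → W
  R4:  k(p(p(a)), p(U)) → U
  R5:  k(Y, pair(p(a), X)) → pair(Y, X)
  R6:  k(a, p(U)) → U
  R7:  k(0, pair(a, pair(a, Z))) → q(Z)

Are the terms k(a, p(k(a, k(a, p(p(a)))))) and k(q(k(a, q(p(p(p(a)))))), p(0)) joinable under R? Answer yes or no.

no — NF(t₁) = a, NF(t₂) = 0

Reduce t₁ = k(a, p(k(a, k(a, p(p(a)))))):
1. k(a, p(k(a, k(a, p(p(a))))))  →  k(a, k(a, p(p(a))))   [R6 at ε]
2. k(a, k(a, p(p(a))))  →  k(a, p(a))   [R6 at 2]
3. k(a, p(a))  →  a   [R6 at ε]

Reduce t₂ = k(q(k(a, q(p(p(p(a)))))), p(0)):
1. k(q(k(a, q(p(p(p(a)))))), p(0))  →  k(k(a, q(p(p(p(a))))), p(0))   [R1 at 1]
2. k(k(a, q(p(p(p(a))))), p(0))  →  k(k(a, p(p(p(a)))), p(0))   [R1 at 1.2]
3. k(k(a, p(p(p(a)))), p(0))  →  k(p(p(a)), p(0))   [R6 at 1]
4. k(p(p(a)), p(0))  →  0   [R4 at ε]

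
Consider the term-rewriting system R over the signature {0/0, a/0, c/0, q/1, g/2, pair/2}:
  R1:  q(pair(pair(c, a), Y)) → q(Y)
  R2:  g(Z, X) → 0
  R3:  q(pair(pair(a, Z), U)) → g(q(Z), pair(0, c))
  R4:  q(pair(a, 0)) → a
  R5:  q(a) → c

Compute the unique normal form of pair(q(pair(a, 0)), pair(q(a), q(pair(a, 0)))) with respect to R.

pair(a, pair(c, a))

1. pair(q(pair(a, 0)), pair(q(a), q(pair(a, 0))))  →  pair(a, pair(q(a), q(pair(a, 0))))   [R4 at 1]
2. pair(a, pair(q(a), q(pair(a, 0))))  →  pair(a, pair(c, q(pair(a, 0))))   [R5 at 2.1]
3. pair(a, pair(c, q(pair(a, 0))))  →  pair(a, pair(c, a))   [R4 at 2.2]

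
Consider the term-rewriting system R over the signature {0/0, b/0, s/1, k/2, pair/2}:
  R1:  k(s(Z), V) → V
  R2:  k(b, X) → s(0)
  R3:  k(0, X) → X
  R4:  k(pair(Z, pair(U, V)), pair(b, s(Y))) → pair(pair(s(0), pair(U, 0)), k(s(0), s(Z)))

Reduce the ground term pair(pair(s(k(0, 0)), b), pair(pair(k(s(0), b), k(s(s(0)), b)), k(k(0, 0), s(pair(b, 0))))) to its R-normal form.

pair(pair(s(0), b), pair(pair(b, b), s(pair(b, 0))))

1. pair(pair(s(k(0, 0)), b), pair(pair(k(s(0), b), k(s(s(0)), b)), k(k(0, 0), s(pair(b, 0)))))  →  pair(pair(s(0), b), pair(pair(k(s(0), b), k(s(s(0)), b)), k(k(0, 0), s(pair(b, 0)))))   [R3 at 1.1.1]
2. pair(pair(s(0), b), pair(pair(k(s(0), b), k(s(s(0)), b)), k(k(0, 0), s(pair(b, 0)))))  →  pair(pair(s(0), b), pair(pair(b, k(s(s(0)), b)), k(k(0, 0), s(pair(b, 0)))))   [R1 at 2.1.1]
3. pair(pair(s(0), b), pair(pair(b, k(s(s(0)), b)), k(k(0, 0), s(pair(b, 0)))))  →  pair(pair(s(0), b), pair(pair(b, b), k(k(0, 0), s(pair(b, 0)))))   [R1 at 2.1.2]
4. pair(pair(s(0), b), pair(pair(b, b), k(k(0, 0), s(pair(b, 0)))))  →  pair(pair(s(0), b), pair(pair(b, b), k(0, s(pair(b, 0)))))   [R3 at 2.2.1]
5. pair(pair(s(0), b), pair(pair(b, b), k(0, s(pair(b, 0)))))  →  pair(pair(s(0), b), pair(pair(b, b), s(pair(b, 0))))   [R3 at 2.2]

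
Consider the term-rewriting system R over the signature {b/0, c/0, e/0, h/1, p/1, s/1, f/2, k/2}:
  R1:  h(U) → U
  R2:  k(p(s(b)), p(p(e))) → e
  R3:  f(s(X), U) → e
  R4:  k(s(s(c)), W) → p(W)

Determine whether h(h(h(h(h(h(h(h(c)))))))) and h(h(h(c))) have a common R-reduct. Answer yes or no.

Reduce t₁ = h(h(h(h(h(h(h(h(c)))))))):
1. h(h(h(h(h(h(h(h(c))))))))  →  h(h(h(h(h(h(h(c)))))))   [R1 at ε]
2. h(h(h(h(h(h(h(c)))))))  →  h(h(h(h(h(h(c))))))   [R1 at ε]
3. h(h(h(h(h(h(c))))))  →  h(h(h(h(h(c)))))   [R1 at ε]
4. h(h(h(h(h(c)))))  →  h(h(h(h(c))))   [R1 at ε]
5. h(h(h(h(c))))  →  h(h(h(c)))   [R1 at ε]
6. h(h(h(c)))  →  h(h(c))   [R1 at ε]
7. h(h(c))  →  h(c)   [R1 at ε]
8. h(c)  →  c   [R1 at ε]

Reduce t₂ = h(h(h(c))):
1. h(h(h(c)))  →  h(h(c))   [R1 at ε]
2. h(h(c))  →  h(c)   [R1 at ε]
3. h(c)  →  c   [R1 at ε]

yes — NF(t₁) = c, NF(t₂) = c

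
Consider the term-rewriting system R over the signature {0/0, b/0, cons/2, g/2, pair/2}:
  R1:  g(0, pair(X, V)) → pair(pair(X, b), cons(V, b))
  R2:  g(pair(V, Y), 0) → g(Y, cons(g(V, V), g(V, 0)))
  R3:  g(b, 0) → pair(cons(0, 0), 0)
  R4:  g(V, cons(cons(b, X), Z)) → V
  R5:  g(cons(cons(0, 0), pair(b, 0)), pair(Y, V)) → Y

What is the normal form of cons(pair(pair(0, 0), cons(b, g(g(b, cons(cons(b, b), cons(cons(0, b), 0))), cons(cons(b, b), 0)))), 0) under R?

1. cons(pair(pair(0, 0), cons(b, g(g(b, cons(cons(b, b), cons(cons(0, b), 0))), cons(cons(b, b), 0)))), 0)  →  cons(pair(pair(0, 0), cons(b, g(b, cons(cons(b, b), cons(cons(0, b), 0))))), 0)   [R4 at 1.2.2]
2. cons(pair(pair(0, 0), cons(b, g(b, cons(cons(b, b), cons(cons(0, b), 0))))), 0)  →  cons(pair(pair(0, 0), cons(b, b)), 0)   [R4 at 1.2.2]

cons(pair(pair(0, 0), cons(b, b)), 0)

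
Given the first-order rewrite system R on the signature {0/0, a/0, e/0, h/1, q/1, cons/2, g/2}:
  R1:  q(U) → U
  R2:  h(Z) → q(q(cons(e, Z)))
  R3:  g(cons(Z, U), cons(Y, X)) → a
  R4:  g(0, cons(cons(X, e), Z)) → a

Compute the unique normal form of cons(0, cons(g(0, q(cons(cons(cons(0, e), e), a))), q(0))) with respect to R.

1. cons(0, cons(g(0, q(cons(cons(cons(0, e), e), a))), q(0)))  →  cons(0, cons(g(0, cons(cons(cons(0, e), e), a)), q(0)))   [R1 at 2.1.2]
2. cons(0, cons(g(0, cons(cons(cons(0, e), e), a)), q(0)))  →  cons(0, cons(a, q(0)))   [R4 at 2.1]
3. cons(0, cons(a, q(0)))  →  cons(0, cons(a, 0))   [R1 at 2.2]

cons(0, cons(a, 0))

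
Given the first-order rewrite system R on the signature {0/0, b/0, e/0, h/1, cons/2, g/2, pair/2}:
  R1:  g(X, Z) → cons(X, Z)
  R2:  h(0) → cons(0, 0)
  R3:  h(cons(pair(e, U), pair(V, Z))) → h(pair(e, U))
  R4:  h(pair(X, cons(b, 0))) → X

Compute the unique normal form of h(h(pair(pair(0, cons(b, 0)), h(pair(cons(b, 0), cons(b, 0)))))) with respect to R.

0

1. h(h(pair(pair(0, cons(b, 0)), h(pair(cons(b, 0), cons(b, 0))))))  →  h(h(pair(pair(0, cons(b, 0)), cons(b, 0))))   [R4 at 1.1.2]
2. h(h(pair(pair(0, cons(b, 0)), cons(b, 0))))  →  h(pair(0, cons(b, 0)))   [R4 at 1]
3. h(pair(0, cons(b, 0)))  →  0   [R4 at ε]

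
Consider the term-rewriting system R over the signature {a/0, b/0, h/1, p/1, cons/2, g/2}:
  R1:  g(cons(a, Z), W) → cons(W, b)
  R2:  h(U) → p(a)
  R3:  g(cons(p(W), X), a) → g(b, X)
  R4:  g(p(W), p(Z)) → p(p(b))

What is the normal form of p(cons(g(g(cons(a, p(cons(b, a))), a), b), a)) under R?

1. p(cons(g(g(cons(a, p(cons(b, a))), a), b), a))  →  p(cons(g(cons(a, b), b), a))   [R1 at 1.1.1]
2. p(cons(g(cons(a, b), b), a))  →  p(cons(cons(b, b), a))   [R1 at 1.1]

p(cons(cons(b, b), a))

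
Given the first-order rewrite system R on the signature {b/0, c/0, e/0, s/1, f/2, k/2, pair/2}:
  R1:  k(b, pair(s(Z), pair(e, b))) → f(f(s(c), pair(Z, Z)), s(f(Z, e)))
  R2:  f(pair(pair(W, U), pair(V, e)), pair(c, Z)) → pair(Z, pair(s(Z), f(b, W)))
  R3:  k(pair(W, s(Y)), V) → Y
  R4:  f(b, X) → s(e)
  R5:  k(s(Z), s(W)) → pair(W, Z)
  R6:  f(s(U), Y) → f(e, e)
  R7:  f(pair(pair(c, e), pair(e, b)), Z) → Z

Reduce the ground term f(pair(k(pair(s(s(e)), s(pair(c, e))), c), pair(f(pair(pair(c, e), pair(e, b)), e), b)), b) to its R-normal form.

b

1. f(pair(k(pair(s(s(e)), s(pair(c, e))), c), pair(f(pair(pair(c, e), pair(e, b)), e), b)), b)  →  f(pair(pair(c, e), pair(f(pair(pair(c, e), pair(e, b)), e), b)), b)   [R3 at 1.1]
2. f(pair(pair(c, e), pair(f(pair(pair(c, e), pair(e, b)), e), b)), b)  →  f(pair(pair(c, e), pair(e, b)), b)   [R7 at 1.2.1]
3. f(pair(pair(c, e), pair(e, b)), b)  →  b   [R7 at ε]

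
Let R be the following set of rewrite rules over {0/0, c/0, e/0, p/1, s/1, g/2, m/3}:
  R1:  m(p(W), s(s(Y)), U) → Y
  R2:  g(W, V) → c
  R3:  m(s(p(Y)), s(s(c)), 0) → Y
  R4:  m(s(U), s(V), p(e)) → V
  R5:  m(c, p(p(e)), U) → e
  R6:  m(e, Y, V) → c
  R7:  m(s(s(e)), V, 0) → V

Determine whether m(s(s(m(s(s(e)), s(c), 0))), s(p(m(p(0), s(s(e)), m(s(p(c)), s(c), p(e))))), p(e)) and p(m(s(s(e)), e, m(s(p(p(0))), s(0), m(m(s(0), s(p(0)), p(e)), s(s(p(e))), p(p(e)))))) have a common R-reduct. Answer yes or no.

yes — NF(t₁) = p(e), NF(t₂) = p(e)

Reduce t₁ = m(s(s(m(s(s(e)), s(c), 0))), s(p(m(p(0), s(s(e)), m(s(p(c)), s(c), p(e))))), p(e)):
1. m(s(s(m(s(s(e)), s(c), 0))), s(p(m(p(0), s(s(e)), m(s(p(c)), s(c), p(e))))), p(e))  →  p(m(p(0), s(s(e)), m(s(p(c)), s(c), p(e))))   [R4 at ε]
2. p(m(p(0), s(s(e)), m(s(p(c)), s(c), p(e))))  →  p(e)   [R1 at 1]

Reduce t₂ = p(m(s(s(e)), e, m(s(p(p(0))), s(0), m(m(s(0), s(p(0)), p(e)), s(s(p(e))), p(p(e)))))):
1. p(m(s(s(e)), e, m(s(p(p(0))), s(0), m(m(s(0), s(p(0)), p(e)), s(s(p(e))), p(p(e))))))  →  p(m(s(s(e)), e, m(s(p(p(0))), s(0), m(p(0), s(s(p(e))), p(p(e))))))   [R4 at 1.3.3.1]
2. p(m(s(s(e)), e, m(s(p(p(0))), s(0), m(p(0), s(s(p(e))), p(p(e))))))  →  p(m(s(s(e)), e, m(s(p(p(0))), s(0), p(e))))   [R1 at 1.3.3]
3. p(m(s(s(e)), e, m(s(p(p(0))), s(0), p(e))))  →  p(m(s(s(e)), e, 0))   [R4 at 1.3]
4. p(m(s(s(e)), e, 0))  →  p(e)   [R7 at 1]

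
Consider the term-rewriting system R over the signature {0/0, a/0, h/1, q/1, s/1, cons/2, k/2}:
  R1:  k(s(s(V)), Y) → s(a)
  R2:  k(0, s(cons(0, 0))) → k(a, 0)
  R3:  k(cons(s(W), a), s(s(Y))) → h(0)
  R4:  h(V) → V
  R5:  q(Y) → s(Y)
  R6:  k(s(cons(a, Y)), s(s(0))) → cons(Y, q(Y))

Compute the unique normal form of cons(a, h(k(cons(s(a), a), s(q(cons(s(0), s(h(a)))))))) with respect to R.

1. cons(a, h(k(cons(s(a), a), s(q(cons(s(0), s(h(a))))))))  →  cons(a, k(cons(s(a), a), s(q(cons(s(0), s(h(a)))))))   [R4 at 2]
2. cons(a, k(cons(s(a), a), s(q(cons(s(0), s(h(a)))))))  →  cons(a, k(cons(s(a), a), s(s(cons(s(0), s(h(a)))))))   [R5 at 2.2.1]
3. cons(a, k(cons(s(a), a), s(s(cons(s(0), s(h(a)))))))  →  cons(a, h(0))   [R3 at 2]
4. cons(a, h(0))  →  cons(a, 0)   [R4 at 2]

cons(a, 0)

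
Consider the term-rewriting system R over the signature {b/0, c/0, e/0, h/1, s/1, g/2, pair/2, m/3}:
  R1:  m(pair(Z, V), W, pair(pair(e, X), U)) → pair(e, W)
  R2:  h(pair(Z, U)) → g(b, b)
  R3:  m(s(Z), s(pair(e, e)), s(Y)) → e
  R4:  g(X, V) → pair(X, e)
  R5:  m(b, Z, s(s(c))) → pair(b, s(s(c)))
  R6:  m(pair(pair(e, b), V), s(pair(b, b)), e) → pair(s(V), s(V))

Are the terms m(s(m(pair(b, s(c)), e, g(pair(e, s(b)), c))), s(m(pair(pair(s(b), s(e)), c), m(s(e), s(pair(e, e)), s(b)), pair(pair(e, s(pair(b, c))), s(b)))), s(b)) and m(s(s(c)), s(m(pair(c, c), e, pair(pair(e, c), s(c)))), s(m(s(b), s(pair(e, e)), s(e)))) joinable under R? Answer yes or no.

yes — NF(t₁) = e, NF(t₂) = e

Reduce t₁ = m(s(m(pair(b, s(c)), e, g(pair(e, s(b)), c))), s(m(pair(pair(s(b), s(e)), c), m(s(e), s(pair(e, e)), s(b)), pair(pair(e, s(pair(b, c))), s(b)))), s(b)):
1. m(s(m(pair(b, s(c)), e, g(pair(e, s(b)), c))), s(m(pair(pair(s(b), s(e)), c), m(s(e), s(pair(e, e)), s(b)), pair(pair(e, s(pair(b, c))), s(b)))), s(b))  →  m(s(m(pair(b, s(c)), e, pair(pair(e, s(b)), e))), s(m(pair(pair(s(b), s(e)), c), m(s(e), s(pair(e, e)), s(b)), pair(pair(e, s(pair(b, c))), s(b)))), s(b))   [R4 at 1.1.3]
2. m(s(m(pair(b, s(c)), e, pair(pair(e, s(b)), e))), s(m(pair(pair(s(b), s(e)), c), m(s(e), s(pair(e, e)), s(b)), pair(pair(e, s(pair(b, c))), s(b)))), s(b))  →  m(s(pair(e, e)), s(m(pair(pair(s(b), s(e)), c), m(s(e), s(pair(e, e)), s(b)), pair(pair(e, s(pair(b, c))), s(b)))), s(b))   [R1 at 1.1]
3. m(s(pair(e, e)), s(m(pair(pair(s(b), s(e)), c), m(s(e), s(pair(e, e)), s(b)), pair(pair(e, s(pair(b, c))), s(b)))), s(b))  →  m(s(pair(e, e)), s(pair(e, m(s(e), s(pair(e, e)), s(b)))), s(b))   [R1 at 2.1]
4. m(s(pair(e, e)), s(pair(e, m(s(e), s(pair(e, e)), s(b)))), s(b))  →  m(s(pair(e, e)), s(pair(e, e)), s(b))   [R3 at 2.1.2]
5. m(s(pair(e, e)), s(pair(e, e)), s(b))  →  e   [R3 at ε]

Reduce t₂ = m(s(s(c)), s(m(pair(c, c), e, pair(pair(e, c), s(c)))), s(m(s(b), s(pair(e, e)), s(e)))):
1. m(s(s(c)), s(m(pair(c, c), e, pair(pair(e, c), s(c)))), s(m(s(b), s(pair(e, e)), s(e))))  →  m(s(s(c)), s(pair(e, e)), s(m(s(b), s(pair(e, e)), s(e))))   [R1 at 2.1]
2. m(s(s(c)), s(pair(e, e)), s(m(s(b), s(pair(e, e)), s(e))))  →  e   [R3 at ε]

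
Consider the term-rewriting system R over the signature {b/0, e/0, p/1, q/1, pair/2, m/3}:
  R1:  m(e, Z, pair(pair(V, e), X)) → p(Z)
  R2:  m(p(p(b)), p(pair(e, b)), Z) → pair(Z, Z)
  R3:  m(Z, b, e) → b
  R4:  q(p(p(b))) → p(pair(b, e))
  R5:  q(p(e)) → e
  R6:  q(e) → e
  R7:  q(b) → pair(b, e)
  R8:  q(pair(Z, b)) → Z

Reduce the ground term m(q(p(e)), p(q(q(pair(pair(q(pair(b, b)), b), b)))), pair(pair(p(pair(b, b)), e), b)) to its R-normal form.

1. m(q(p(e)), p(q(q(pair(pair(q(pair(b, b)), b), b)))), pair(pair(p(pair(b, b)), e), b))  →  m(e, p(q(q(pair(pair(q(pair(b, b)), b), b)))), pair(pair(p(pair(b, b)), e), b))   [R5 at 1]
2. m(e, p(q(q(pair(pair(q(pair(b, b)), b), b)))), pair(pair(p(pair(b, b)), e), b))  →  p(p(q(q(pair(pair(q(pair(b, b)), b), b)))))   [R1 at ε]
3. p(p(q(q(pair(pair(q(pair(b, b)), b), b)))))  →  p(p(q(pair(q(pair(b, b)), b))))   [R8 at 1.1.1]
4. p(p(q(pair(q(pair(b, b)), b))))  →  p(p(q(pair(b, b))))   [R8 at 1.1]
5. p(p(q(pair(b, b))))  →  p(p(b))   [R8 at 1.1]

p(p(b))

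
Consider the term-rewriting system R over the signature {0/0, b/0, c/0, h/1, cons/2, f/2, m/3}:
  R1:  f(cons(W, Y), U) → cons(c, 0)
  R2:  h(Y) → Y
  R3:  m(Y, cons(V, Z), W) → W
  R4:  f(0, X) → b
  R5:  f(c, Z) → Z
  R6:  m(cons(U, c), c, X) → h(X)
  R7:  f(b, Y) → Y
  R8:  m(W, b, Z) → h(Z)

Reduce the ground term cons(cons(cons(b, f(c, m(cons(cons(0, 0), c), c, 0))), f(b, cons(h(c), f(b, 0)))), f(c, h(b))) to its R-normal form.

cons(cons(cons(b, 0), cons(c, 0)), b)

1. cons(cons(cons(b, f(c, m(cons(cons(0, 0), c), c, 0))), f(b, cons(h(c), f(b, 0)))), f(c, h(b)))  →  cons(cons(cons(b, m(cons(cons(0, 0), c), c, 0)), f(b, cons(h(c), f(b, 0)))), f(c, h(b)))   [R5 at 1.1.2]
2. cons(cons(cons(b, m(cons(cons(0, 0), c), c, 0)), f(b, cons(h(c), f(b, 0)))), f(c, h(b)))  →  cons(cons(cons(b, h(0)), f(b, cons(h(c), f(b, 0)))), f(c, h(b)))   [R6 at 1.1.2]
3. cons(cons(cons(b, h(0)), f(b, cons(h(c), f(b, 0)))), f(c, h(b)))  →  cons(cons(cons(b, 0), f(b, cons(h(c), f(b, 0)))), f(c, h(b)))   [R2 at 1.1.2]
4. cons(cons(cons(b, 0), f(b, cons(h(c), f(b, 0)))), f(c, h(b)))  →  cons(cons(cons(b, 0), cons(h(c), f(b, 0))), f(c, h(b)))   [R7 at 1.2]
5. cons(cons(cons(b, 0), cons(h(c), f(b, 0))), f(c, h(b)))  →  cons(cons(cons(b, 0), cons(c, f(b, 0))), f(c, h(b)))   [R2 at 1.2.1]
6. cons(cons(cons(b, 0), cons(c, f(b, 0))), f(c, h(b)))  →  cons(cons(cons(b, 0), cons(c, 0)), f(c, h(b)))   [R7 at 1.2.2]
7. cons(cons(cons(b, 0), cons(c, 0)), f(c, h(b)))  →  cons(cons(cons(b, 0), cons(c, 0)), h(b))   [R5 at 2]
8. cons(cons(cons(b, 0), cons(c, 0)), h(b))  →  cons(cons(cons(b, 0), cons(c, 0)), b)   [R2 at 2]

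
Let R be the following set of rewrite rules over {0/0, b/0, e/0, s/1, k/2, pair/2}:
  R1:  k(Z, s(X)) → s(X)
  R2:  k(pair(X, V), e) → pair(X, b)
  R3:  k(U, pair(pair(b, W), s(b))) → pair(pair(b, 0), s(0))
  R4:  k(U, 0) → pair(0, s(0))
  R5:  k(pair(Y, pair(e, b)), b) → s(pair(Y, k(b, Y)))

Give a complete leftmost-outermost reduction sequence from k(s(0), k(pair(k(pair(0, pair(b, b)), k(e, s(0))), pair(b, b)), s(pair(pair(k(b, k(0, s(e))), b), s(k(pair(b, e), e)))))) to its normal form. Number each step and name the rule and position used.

s(pair(pair(s(e), b), s(pair(b, b))))

1. k(s(0), k(pair(k(pair(0, pair(b, b)), k(e, s(0))), pair(b, b)), s(pair(pair(k(b, k(0, s(e))), b), s(k(pair(b, e), e))))))  →  k(s(0), s(pair(pair(k(b, k(0, s(e))), b), s(k(pair(b, e), e)))))   [R1 at 2]
2. k(s(0), s(pair(pair(k(b, k(0, s(e))), b), s(k(pair(b, e), e)))))  →  s(pair(pair(k(b, k(0, s(e))), b), s(k(pair(b, e), e))))   [R1 at ε]
3. s(pair(pair(k(b, k(0, s(e))), b), s(k(pair(b, e), e))))  →  s(pair(pair(k(b, s(e)), b), s(k(pair(b, e), e))))   [R1 at 1.1.1.2]
4. s(pair(pair(k(b, s(e)), b), s(k(pair(b, e), e))))  →  s(pair(pair(s(e), b), s(k(pair(b, e), e))))   [R1 at 1.1.1]
5. s(pair(pair(s(e), b), s(k(pair(b, e), e))))  →  s(pair(pair(s(e), b), s(pair(b, b))))   [R2 at 1.2.1]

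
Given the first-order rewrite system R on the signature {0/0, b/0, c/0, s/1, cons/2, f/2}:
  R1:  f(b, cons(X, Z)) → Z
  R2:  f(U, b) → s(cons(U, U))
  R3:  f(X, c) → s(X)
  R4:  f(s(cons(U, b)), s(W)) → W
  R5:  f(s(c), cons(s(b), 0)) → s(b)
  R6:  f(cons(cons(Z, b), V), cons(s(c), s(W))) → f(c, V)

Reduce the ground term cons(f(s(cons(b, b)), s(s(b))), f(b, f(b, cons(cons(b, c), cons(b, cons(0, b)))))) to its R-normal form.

1. cons(f(s(cons(b, b)), s(s(b))), f(b, f(b, cons(cons(b, c), cons(b, cons(0, b))))))  →  cons(s(b), f(b, f(b, cons(cons(b, c), cons(b, cons(0, b))))))   [R4 at 1]
2. cons(s(b), f(b, f(b, cons(cons(b, c), cons(b, cons(0, b))))))  →  cons(s(b), f(b, cons(b, cons(0, b))))   [R1 at 2.2]
3. cons(s(b), f(b, cons(b, cons(0, b))))  →  cons(s(b), cons(0, b))   [R1 at 2]

cons(s(b), cons(0, b))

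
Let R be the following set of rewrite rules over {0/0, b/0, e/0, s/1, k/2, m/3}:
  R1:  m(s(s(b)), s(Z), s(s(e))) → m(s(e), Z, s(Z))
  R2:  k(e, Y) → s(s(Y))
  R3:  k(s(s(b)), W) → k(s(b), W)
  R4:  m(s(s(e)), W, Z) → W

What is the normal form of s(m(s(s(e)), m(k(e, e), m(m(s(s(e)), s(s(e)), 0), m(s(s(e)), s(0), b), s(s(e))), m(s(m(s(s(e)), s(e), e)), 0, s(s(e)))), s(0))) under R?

1. s(m(s(s(e)), m(k(e, e), m(m(s(s(e)), s(s(e)), 0), m(s(s(e)), s(0), b), s(s(e))), m(s(m(s(s(e)), s(e), e)), 0, s(s(e)))), s(0)))  →  s(m(k(e, e), m(m(s(s(e)), s(s(e)), 0), m(s(s(e)), s(0), b), s(s(e))), m(s(m(s(s(e)), s(e), e)), 0, s(s(e)))))   [R4 at 1]
2. s(m(k(e, e), m(m(s(s(e)), s(s(e)), 0), m(s(s(e)), s(0), b), s(s(e))), m(s(m(s(s(e)), s(e), e)), 0, s(s(e)))))  →  s(m(s(s(e)), m(m(s(s(e)), s(s(e)), 0), m(s(s(e)), s(0), b), s(s(e))), m(s(m(s(s(e)), s(e), e)), 0, s(s(e)))))   [R2 at 1.1]
3. s(m(s(s(e)), m(m(s(s(e)), s(s(e)), 0), m(s(s(e)), s(0), b), s(s(e))), m(s(m(s(s(e)), s(e), e)), 0, s(s(e)))))  →  s(m(m(s(s(e)), s(s(e)), 0), m(s(s(e)), s(0), b), s(s(e))))   [R4 at 1]
4. s(m(m(s(s(e)), s(s(e)), 0), m(s(s(e)), s(0), b), s(s(e))))  →  s(m(s(s(e)), m(s(s(e)), s(0), b), s(s(e))))   [R4 at 1.1]
5. s(m(s(s(e)), m(s(s(e)), s(0), b), s(s(e))))  →  s(m(s(s(e)), s(0), b))   [R4 at 1]
6. s(m(s(s(e)), s(0), b))  →  s(s(0))   [R4 at 1]

s(s(0))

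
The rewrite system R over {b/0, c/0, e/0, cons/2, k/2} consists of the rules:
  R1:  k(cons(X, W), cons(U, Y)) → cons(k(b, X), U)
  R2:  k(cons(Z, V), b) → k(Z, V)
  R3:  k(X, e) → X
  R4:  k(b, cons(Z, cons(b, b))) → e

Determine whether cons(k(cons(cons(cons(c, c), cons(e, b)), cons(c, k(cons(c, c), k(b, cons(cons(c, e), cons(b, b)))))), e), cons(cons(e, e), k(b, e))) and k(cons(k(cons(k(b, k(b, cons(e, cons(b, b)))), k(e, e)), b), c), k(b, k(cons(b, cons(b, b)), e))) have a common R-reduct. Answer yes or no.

Reduce t₁ = cons(k(cons(cons(cons(c, c), cons(e, b)), cons(c, k(cons(c, c), k(b, cons(cons(c, e), cons(b, b)))))), e), cons(cons(e, e), k(b, e))):
1. cons(k(cons(cons(cons(c, c), cons(e, b)), cons(c, k(cons(c, c), k(b, cons(cons(c, e), cons(b, b)))))), e), cons(cons(e, e), k(b, e)))  →  cons(cons(cons(cons(c, c), cons(e, b)), cons(c, k(cons(c, c), k(b, cons(cons(c, e), cons(b, b)))))), cons(cons(e, e), k(b, e)))   [R3 at 1]
2. cons(cons(cons(cons(c, c), cons(e, b)), cons(c, k(cons(c, c), k(b, cons(cons(c, e), cons(b, b)))))), cons(cons(e, e), k(b, e)))  →  cons(cons(cons(cons(c, c), cons(e, b)), cons(c, k(cons(c, c), e))), cons(cons(e, e), k(b, e)))   [R4 at 1.2.2.2]
3. cons(cons(cons(cons(c, c), cons(e, b)), cons(c, k(cons(c, c), e))), cons(cons(e, e), k(b, e)))  →  cons(cons(cons(cons(c, c), cons(e, b)), cons(c, cons(c, c))), cons(cons(e, e), k(b, e)))   [R3 at 1.2.2]
4. cons(cons(cons(cons(c, c), cons(e, b)), cons(c, cons(c, c))), cons(cons(e, e), k(b, e)))  →  cons(cons(cons(cons(c, c), cons(e, b)), cons(c, cons(c, c))), cons(cons(e, e), b))   [R3 at 2.2]

Reduce t₂ = k(cons(k(cons(k(b, k(b, cons(e, cons(b, b)))), k(e, e)), b), c), k(b, k(cons(b, cons(b, b)), e))):
1. k(cons(k(cons(k(b, k(b, cons(e, cons(b, b)))), k(e, e)), b), c), k(b, k(cons(b, cons(b, b)), e)))  →  k(cons(k(k(b, k(b, cons(e, cons(b, b)))), k(e, e)), c), k(b, k(cons(b, cons(b, b)), e)))   [R2 at 1.1]
2. k(cons(k(k(b, k(b, cons(e, cons(b, b)))), k(e, e)), c), k(b, k(cons(b, cons(b, b)), e)))  →  k(cons(k(k(b, e), k(e, e)), c), k(b, k(cons(b, cons(b, b)), e)))   [R4 at 1.1.1.2]
3. k(cons(k(k(b, e), k(e, e)), c), k(b, k(cons(b, cons(b, b)), e)))  →  k(cons(k(b, k(e, e)), c), k(b, k(cons(b, cons(b, b)), e)))   [R3 at 1.1.1]
4. k(cons(k(b, k(e, e)), c), k(b, k(cons(b, cons(b, b)), e)))  →  k(cons(k(b, e), c), k(b, k(cons(b, cons(b, b)), e)))   [R3 at 1.1.2]
5. k(cons(k(b, e), c), k(b, k(cons(b, cons(b, b)), e)))  →  k(cons(b, c), k(b, k(cons(b, cons(b, b)), e)))   [R3 at 1.1]
6. k(cons(b, c), k(b, k(cons(b, cons(b, b)), e)))  →  k(cons(b, c), k(b, cons(b, cons(b, b))))   [R3 at 2.2]
7. k(cons(b, c), k(b, cons(b, cons(b, b))))  →  k(cons(b, c), e)   [R4 at 2]
8. k(cons(b, c), e)  →  cons(b, c)   [R3 at ε]

no — NF(t₁) = cons(cons(cons(cons(c, c), cons(e, b)), cons(c, cons(c, c))), cons(cons(e, e), b)), NF(t₂) = cons(b, c)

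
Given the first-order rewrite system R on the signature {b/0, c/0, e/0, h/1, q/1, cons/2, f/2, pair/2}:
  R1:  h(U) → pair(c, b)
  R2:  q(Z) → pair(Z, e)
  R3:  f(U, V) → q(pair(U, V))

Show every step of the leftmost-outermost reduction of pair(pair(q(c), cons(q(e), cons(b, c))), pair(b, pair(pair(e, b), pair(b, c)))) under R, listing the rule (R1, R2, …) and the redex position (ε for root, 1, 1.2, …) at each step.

pair(pair(pair(c, e), cons(pair(e, e), cons(b, c))), pair(b, pair(pair(e, b), pair(b, c))))

1. pair(pair(q(c), cons(q(e), cons(b, c))), pair(b, pair(pair(e, b), pair(b, c))))  →  pair(pair(pair(c, e), cons(q(e), cons(b, c))), pair(b, pair(pair(e, b), pair(b, c))))   [R2 at 1.1]
2. pair(pair(pair(c, e), cons(q(e), cons(b, c))), pair(b, pair(pair(e, b), pair(b, c))))  →  pair(pair(pair(c, e), cons(pair(e, e), cons(b, c))), pair(b, pair(pair(e, b), pair(b, c))))   [R2 at 1.2.1]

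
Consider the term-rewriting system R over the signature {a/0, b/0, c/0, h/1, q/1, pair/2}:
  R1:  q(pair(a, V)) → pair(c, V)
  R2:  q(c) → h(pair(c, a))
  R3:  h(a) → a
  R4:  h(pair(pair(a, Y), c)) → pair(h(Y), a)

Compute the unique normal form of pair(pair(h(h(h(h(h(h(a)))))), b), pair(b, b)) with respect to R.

pair(pair(a, b), pair(b, b))

1. pair(pair(h(h(h(h(h(h(a)))))), b), pair(b, b))  →  pair(pair(h(h(h(h(h(a))))), b), pair(b, b))   [R3 at 1.1.1.1.1.1.1]
2. pair(pair(h(h(h(h(h(a))))), b), pair(b, b))  →  pair(pair(h(h(h(h(a)))), b), pair(b, b))   [R3 at 1.1.1.1.1.1]
3. pair(pair(h(h(h(h(a)))), b), pair(b, b))  →  pair(pair(h(h(h(a))), b), pair(b, b))   [R3 at 1.1.1.1.1]
4. pair(pair(h(h(h(a))), b), pair(b, b))  →  pair(pair(h(h(a)), b), pair(b, b))   [R3 at 1.1.1.1]
5. pair(pair(h(h(a)), b), pair(b, b))  →  pair(pair(h(a), b), pair(b, b))   [R3 at 1.1.1]
6. pair(pair(h(a), b), pair(b, b))  →  pair(pair(a, b), pair(b, b))   [R3 at 1.1]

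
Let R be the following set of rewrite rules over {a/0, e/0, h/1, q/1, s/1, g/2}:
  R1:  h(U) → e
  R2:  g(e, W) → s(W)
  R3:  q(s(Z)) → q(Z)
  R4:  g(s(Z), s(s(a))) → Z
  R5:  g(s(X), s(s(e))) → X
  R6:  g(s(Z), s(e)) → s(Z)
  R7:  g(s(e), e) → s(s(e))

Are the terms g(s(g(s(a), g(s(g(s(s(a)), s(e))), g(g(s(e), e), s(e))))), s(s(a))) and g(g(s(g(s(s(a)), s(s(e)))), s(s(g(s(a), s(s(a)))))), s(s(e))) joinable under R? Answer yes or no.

Reduce t₁ = g(s(g(s(a), g(s(g(s(s(a)), s(e))), g(g(s(e), e), s(e))))), s(s(a))):
1. g(s(g(s(a), g(s(g(s(s(a)), s(e))), g(g(s(e), e), s(e))))), s(s(a)))  →  g(s(a), g(s(g(s(s(a)), s(e))), g(g(s(e), e), s(e))))   [R4 at ε]
2. g(s(a), g(s(g(s(s(a)), s(e))), g(g(s(e), e), s(e))))  →  g(s(a), g(s(s(s(a))), g(g(s(e), e), s(e))))   [R6 at 2.1.1]
3. g(s(a), g(s(s(s(a))), g(g(s(e), e), s(e))))  →  g(s(a), g(s(s(s(a))), g(s(s(e)), s(e))))   [R7 at 2.2.1]
4. g(s(a), g(s(s(s(a))), g(s(s(e)), s(e))))  →  g(s(a), g(s(s(s(a))), s(s(e))))   [R6 at 2.2]
5. g(s(a), g(s(s(s(a))), s(s(e))))  →  g(s(a), s(s(a)))   [R5 at 2]
6. g(s(a), s(s(a)))  →  a   [R4 at ε]

Reduce t₂ = g(g(s(g(s(s(a)), s(s(e)))), s(s(g(s(a), s(s(a)))))), s(s(e))):
1. g(g(s(g(s(s(a)), s(s(e)))), s(s(g(s(a), s(s(a)))))), s(s(e)))  →  g(g(s(s(a)), s(s(g(s(a), s(s(a)))))), s(s(e)))   [R5 at 1.1.1]
2. g(g(s(s(a)), s(s(g(s(a), s(s(a)))))), s(s(e)))  →  g(g(s(s(a)), s(s(a))), s(s(e)))   [R4 at 1.2.1.1]
3. g(g(s(s(a)), s(s(a))), s(s(e)))  →  g(s(a), s(s(e)))   [R4 at 1]
4. g(s(a), s(s(e)))  →  a   [R5 at ε]

yes — NF(t₁) = a, NF(t₂) = a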